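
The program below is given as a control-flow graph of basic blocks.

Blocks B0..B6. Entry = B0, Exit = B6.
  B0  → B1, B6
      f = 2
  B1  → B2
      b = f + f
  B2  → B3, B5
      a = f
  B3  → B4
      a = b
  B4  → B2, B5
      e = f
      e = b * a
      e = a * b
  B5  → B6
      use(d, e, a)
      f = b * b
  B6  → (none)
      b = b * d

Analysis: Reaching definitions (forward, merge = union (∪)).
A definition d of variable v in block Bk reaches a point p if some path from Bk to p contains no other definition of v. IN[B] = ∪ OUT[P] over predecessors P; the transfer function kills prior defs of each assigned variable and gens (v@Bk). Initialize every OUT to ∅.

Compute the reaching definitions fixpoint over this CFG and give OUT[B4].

Answer: {a@B3, b@B1, e@B4, f@B0}

Working:
Converged values:
  B0:   IN={}   OUT={f@B0}
  B1:   IN={f@B0}   OUT={b@B1, f@B0}
  B2:   IN={a@B3, b@B1, e@B4, f@B0}   OUT={a@B2, b@B1, e@B4, f@B0}
  B3:   IN={a@B2, b@B1, e@B4, f@B0}   OUT={a@B3, b@B1, e@B4, f@B0}
  B4:   IN={a@B3, b@B1, e@B4, f@B0}   OUT={a@B3, b@B1, e@B4, f@B0}
  B5:   IN={a@B2, a@B3, b@B1, e@B4, f@B0}   OUT={a@B2, a@B3, b@B1, e@B4, f@B5}
  B6:   IN={a@B2, a@B3, b@B1, e@B4, f@B0, f@B5}   OUT={a@B2, a@B3, b@B6, e@B4, f@B0, f@B5}

Merge at B4: IN[B4] = OUT[B3] = {a@B3, b@B1, e@B4, f@B0}
Applying B4's transfer function to that IN value gives OUT[B4] (row B4 above).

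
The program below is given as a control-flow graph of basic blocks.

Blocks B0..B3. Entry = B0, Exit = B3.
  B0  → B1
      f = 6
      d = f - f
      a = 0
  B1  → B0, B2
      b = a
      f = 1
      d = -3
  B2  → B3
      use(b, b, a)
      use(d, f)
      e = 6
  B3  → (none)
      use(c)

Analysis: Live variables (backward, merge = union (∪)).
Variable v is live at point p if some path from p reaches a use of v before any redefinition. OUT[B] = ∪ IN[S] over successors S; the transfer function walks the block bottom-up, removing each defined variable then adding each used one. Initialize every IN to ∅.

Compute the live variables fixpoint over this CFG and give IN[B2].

Answer: {a, b, c, d, f}

Trace:
Fixpoint table:
  B0:  IN={c}  OUT={a, c}
  B1:  IN={a, c}  OUT={a, b, c, d, f}
  B2:  IN={a, b, c, d, f}  OUT={c}
  B3:  IN={c}  OUT={}

Merge at B2: OUT[B2] = IN[B3] = {c}
Applying B2's transfer function to that OUT value gives IN[B2] (row B2 above).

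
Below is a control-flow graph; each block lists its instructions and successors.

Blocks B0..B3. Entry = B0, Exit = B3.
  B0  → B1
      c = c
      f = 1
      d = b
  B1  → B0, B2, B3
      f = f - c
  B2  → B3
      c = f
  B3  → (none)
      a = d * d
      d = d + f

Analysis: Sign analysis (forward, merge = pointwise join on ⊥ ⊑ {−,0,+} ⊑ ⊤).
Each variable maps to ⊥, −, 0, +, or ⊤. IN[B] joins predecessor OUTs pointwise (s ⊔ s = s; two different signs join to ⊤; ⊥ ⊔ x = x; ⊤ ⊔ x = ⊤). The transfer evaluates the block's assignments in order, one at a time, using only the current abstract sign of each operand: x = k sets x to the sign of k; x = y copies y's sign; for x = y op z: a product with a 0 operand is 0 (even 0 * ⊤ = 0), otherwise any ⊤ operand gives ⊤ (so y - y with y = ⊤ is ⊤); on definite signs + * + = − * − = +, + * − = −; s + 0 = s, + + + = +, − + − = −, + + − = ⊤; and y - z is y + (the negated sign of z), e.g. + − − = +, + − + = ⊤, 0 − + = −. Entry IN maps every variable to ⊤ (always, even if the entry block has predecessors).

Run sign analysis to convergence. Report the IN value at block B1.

Converged values:
  B0:   IN=(all ⊤)   OUT={f:+; rest ⊤}
  B1:   IN={f:+; rest ⊤}   OUT=(all ⊤)
  B2:   IN=(all ⊤)   OUT=(all ⊤)
  B3:   IN=(all ⊤)   OUT=(all ⊤)

Merge at B1: IN[B1] = OUT[B0] = {a: ⊤, b: ⊤, c: ⊤, d: ⊤, e: ⊤, f: +}

Answer: {a: ⊤, b: ⊤, c: ⊤, d: ⊤, e: ⊤, f: +}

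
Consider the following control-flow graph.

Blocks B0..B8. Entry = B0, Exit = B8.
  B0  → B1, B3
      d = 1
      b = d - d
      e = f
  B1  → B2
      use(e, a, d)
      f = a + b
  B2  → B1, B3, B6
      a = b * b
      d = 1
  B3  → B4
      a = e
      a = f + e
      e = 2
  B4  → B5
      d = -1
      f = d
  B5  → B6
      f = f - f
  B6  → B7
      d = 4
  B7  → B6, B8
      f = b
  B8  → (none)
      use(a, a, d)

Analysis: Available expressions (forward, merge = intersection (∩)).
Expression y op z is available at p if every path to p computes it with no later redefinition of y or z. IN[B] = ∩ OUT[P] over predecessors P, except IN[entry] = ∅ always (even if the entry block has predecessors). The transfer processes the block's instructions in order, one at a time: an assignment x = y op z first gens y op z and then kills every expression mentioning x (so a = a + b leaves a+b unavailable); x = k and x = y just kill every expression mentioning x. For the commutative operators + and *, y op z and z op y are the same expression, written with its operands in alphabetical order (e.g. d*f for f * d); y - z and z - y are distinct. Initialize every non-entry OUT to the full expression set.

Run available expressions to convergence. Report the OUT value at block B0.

Answer: {d-d}

Trace:
Converged values:
  B0: | IN={} | OUT={d-d}
  B1: | IN={} | OUT={a+b}
  B2: | IN={a+b} | OUT={b*b}
  B3: | IN={} | OUT={}
  B4: | IN={} | OUT={}
  B5: | IN={} | OUT={}
  B6: | IN={} | OUT={}
  B7: | IN={} | OUT={}
  B8: | IN={} | OUT={}

B0 is the boundary node: IN[B0] = {}
Applying B0's transfer function to that IN value gives OUT[B0] (row B0 above).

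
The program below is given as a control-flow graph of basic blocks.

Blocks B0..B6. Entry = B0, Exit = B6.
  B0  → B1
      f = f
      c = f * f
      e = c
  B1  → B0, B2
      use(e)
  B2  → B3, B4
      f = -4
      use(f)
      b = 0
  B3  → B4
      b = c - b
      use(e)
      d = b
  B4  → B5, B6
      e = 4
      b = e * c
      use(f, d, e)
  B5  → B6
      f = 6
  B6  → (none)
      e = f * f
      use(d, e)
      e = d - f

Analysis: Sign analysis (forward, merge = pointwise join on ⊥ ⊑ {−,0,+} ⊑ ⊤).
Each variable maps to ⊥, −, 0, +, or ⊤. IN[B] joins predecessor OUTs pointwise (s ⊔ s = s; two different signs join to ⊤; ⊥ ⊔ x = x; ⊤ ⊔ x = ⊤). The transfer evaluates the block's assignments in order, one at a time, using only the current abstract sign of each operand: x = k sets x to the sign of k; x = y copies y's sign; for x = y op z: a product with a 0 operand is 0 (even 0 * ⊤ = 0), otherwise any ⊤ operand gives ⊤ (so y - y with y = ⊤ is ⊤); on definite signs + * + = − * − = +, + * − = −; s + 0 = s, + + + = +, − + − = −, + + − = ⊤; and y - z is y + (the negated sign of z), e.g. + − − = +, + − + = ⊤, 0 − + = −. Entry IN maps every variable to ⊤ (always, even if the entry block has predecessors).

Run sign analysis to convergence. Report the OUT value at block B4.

Fixpoint table:
  B0:  IN=(all ⊤)  OUT=(all ⊤)
  B1:  IN=(all ⊤)  OUT=(all ⊤)
  B2:  IN=(all ⊤)  OUT={b:0, f:-; rest ⊤}
  B3:  IN={b:0, f:-; rest ⊤}  OUT={f:-; rest ⊤}
  B4:  IN={f:-; rest ⊤}  OUT={e:+, f:-; rest ⊤}
  B5:  IN={e:+, f:-; rest ⊤}  OUT={e:+, f:+; rest ⊤}
  B6:  IN={e:+; rest ⊤}  OUT=(all ⊤)

Merge at B4: IN[B4] = OUT[B2] ⊔ OUT[B3] = {a: ⊤, b: ⊤, c: ⊤, d: ⊤, e: ⊤, f: -}
Applying B4's transfer function to that IN value gives OUT[B4] (row B4 above).

Answer: {a: ⊤, b: ⊤, c: ⊤, d: ⊤, e: +, f: -}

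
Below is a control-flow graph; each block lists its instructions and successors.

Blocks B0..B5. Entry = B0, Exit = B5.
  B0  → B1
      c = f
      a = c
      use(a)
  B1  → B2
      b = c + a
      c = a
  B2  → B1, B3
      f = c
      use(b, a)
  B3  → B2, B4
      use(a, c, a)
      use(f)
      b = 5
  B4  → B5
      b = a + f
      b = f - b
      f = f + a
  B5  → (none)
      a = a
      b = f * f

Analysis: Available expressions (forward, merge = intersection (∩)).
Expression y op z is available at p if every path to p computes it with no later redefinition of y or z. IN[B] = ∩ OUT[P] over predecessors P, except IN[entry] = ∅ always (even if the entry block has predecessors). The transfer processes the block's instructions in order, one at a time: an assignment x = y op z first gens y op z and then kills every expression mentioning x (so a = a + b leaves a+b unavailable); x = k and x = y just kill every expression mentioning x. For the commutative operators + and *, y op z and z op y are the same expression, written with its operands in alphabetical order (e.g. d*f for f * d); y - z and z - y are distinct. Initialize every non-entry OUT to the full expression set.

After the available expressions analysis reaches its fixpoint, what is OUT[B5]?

Answer: {f*f}

Working:
Per-block solution:
  B0: | IN={} | OUT={}
  B1: | IN={} | OUT={}
  B2: | IN={} | OUT={}
  B3: | IN={} | OUT={}
  B4: | IN={} | OUT={}
  B5: | IN={} | OUT={f*f}

Merge at B5: IN[B5] = OUT[B4] = {}
Applying B5's transfer function to that IN value gives OUT[B5] (row B5 above).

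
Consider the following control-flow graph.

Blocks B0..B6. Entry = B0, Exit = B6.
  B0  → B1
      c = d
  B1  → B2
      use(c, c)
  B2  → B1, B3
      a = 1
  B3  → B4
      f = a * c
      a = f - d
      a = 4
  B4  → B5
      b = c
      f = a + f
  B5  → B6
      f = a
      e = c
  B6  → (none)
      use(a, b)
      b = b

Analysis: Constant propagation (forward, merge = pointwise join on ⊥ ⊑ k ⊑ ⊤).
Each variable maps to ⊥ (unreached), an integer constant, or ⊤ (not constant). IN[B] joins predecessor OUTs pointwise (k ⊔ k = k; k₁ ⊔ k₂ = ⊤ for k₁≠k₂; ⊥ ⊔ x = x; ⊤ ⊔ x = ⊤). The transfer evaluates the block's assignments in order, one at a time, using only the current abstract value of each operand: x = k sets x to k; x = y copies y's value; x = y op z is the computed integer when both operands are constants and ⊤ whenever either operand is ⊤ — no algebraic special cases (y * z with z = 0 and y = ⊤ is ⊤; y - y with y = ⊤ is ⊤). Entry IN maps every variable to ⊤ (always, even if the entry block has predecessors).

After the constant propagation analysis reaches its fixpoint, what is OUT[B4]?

Answer: {a: 4, b: ⊤, c: ⊤, d: ⊤, e: ⊤, f: ⊤}

Working:
Per-block solution:
  B0:   IN=(all ⊤)   OUT=(all ⊤)
  B1:   IN=(all ⊤)   OUT=(all ⊤)
  B2:   IN=(all ⊤)   OUT={a:1; rest ⊤}
  B3:   IN={a:1; rest ⊤}   OUT={a:4; rest ⊤}
  B4:   IN={a:4; rest ⊤}   OUT={a:4; rest ⊤}
  B5:   IN={a:4; rest ⊤}   OUT={a:4, f:4; rest ⊤}
  B6:   IN={a:4, f:4; rest ⊤}   OUT={a:4, f:4; rest ⊤}

Merge at B4: IN[B4] = OUT[B3] = {a: 4, b: ⊤, c: ⊤, d: ⊤, e: ⊤, f: ⊤}
Applying B4's transfer function to that IN value gives OUT[B4] (row B4 above).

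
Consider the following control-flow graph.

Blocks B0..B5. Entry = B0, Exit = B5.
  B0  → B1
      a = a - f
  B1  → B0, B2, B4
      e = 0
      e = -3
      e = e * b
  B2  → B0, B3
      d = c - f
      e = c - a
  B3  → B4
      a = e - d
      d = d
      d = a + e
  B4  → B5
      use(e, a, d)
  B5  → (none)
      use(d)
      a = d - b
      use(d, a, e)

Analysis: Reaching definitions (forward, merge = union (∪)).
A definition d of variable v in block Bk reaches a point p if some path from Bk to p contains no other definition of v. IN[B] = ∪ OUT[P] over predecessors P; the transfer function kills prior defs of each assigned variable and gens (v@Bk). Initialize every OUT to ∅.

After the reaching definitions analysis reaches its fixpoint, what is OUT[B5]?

Answer: {a@B5, d@B2, d@B3, e@B1, e@B2}

Derivation:
Fixpoint table:
  B0:  IN={a@B0, d@B2, e@B1, e@B2}  OUT={a@B0, d@B2, e@B1, e@B2}
  B1:  IN={a@B0, d@B2, e@B1, e@B2}  OUT={a@B0, d@B2, e@B1}
  B2:  IN={a@B0, d@B2, e@B1}  OUT={a@B0, d@B2, e@B2}
  B3:  IN={a@B0, d@B2, e@B2}  OUT={a@B3, d@B3, e@B2}
  B4:  IN={a@B0, a@B3, d@B2, d@B3, e@B1, e@B2}  OUT={a@B0, a@B3, d@B2, d@B3, e@B1, e@B2}
  B5:  IN={a@B0, a@B3, d@B2, d@B3, e@B1, e@B2}  OUT={a@B5, d@B2, d@B3, e@B1, e@B2}

Merge at B5: IN[B5] = OUT[B4] = {a@B0, a@B3, d@B2, d@B3, e@B1, e@B2}
Applying B5's transfer function to that IN value gives OUT[B5] (row B5 above).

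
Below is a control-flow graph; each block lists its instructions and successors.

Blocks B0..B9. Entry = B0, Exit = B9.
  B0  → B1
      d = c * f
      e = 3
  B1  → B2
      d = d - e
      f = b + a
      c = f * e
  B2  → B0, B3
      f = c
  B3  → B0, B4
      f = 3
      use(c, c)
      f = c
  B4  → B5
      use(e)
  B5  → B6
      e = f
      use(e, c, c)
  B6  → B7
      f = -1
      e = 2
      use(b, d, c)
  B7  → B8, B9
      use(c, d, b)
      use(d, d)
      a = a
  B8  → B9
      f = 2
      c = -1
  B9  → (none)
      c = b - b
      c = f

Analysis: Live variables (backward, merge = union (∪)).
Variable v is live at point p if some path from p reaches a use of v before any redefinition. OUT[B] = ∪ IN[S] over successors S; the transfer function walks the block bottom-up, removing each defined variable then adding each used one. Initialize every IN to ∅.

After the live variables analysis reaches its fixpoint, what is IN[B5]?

Per-block solution:
  B0:   IN={a, b, c, f}   OUT={a, b, d, e}
  B1:   IN={a, b, d, e}   OUT={a, b, c, d, e}
  B2:   IN={a, b, c, d, e}   OUT={a, b, c, d, e, f}
  B3:   IN={a, b, c, d, e}   OUT={a, b, c, d, e, f}
  B4:   IN={a, b, c, d, e, f}   OUT={a, b, c, d, f}
  B5:   IN={a, b, c, d, f}   OUT={a, b, c, d}
  B6:   IN={a, b, c, d}   OUT={a, b, c, d, f}
  B7:   IN={a, b, c, d, f}   OUT={b, f}
  B8:   IN={b}   OUT={b, f}
  B9:   IN={b, f}   OUT={}

Merge at B5: OUT[B5] = IN[B6] = {a, b, c, d}
Applying B5's transfer function to that OUT value gives IN[B5] (row B5 above).

Answer: {a, b, c, d, f}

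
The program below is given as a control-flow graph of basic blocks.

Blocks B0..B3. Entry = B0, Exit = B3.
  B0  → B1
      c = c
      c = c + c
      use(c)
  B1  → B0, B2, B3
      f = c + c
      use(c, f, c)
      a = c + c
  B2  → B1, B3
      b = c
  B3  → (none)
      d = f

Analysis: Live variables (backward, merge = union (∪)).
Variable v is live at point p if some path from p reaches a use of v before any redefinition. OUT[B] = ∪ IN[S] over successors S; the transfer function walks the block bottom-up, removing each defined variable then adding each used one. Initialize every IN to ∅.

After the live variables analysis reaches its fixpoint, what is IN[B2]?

Fixpoint table:
  B0:   IN={c}   OUT={c}
  B1:   IN={c}   OUT={c, f}
  B2:   IN={c, f}   OUT={c, f}
  B3:   IN={f}   OUT={}

Merge at B2: OUT[B2] = IN[B1] ⊔ IN[B3] = {c, f}
Applying B2's transfer function to that OUT value gives IN[B2] (row B2 above).

Answer: {c, f}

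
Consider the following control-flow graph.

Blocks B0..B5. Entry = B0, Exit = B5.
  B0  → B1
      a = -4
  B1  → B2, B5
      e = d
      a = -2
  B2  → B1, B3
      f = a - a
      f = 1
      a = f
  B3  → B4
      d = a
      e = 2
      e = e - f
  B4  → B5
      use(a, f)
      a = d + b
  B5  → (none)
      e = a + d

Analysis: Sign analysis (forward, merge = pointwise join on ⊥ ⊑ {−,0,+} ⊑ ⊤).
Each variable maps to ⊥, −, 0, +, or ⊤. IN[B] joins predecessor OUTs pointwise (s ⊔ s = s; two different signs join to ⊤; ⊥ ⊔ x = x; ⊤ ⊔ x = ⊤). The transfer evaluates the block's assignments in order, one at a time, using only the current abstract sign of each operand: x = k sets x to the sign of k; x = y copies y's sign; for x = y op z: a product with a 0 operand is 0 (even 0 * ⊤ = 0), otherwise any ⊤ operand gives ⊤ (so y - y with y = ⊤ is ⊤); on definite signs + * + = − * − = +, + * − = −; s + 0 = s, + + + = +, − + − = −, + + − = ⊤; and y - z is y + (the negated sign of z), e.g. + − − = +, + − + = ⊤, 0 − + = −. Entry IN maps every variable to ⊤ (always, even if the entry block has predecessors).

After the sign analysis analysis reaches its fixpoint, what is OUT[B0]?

Answer: {a: -, b: ⊤, c: ⊤, d: ⊤, e: ⊤, f: ⊤}

Trace:
Converged values:
  B0:  IN=(all ⊤)  OUT={a:-; rest ⊤}
  B1:  IN=(all ⊤)  OUT={a:-; rest ⊤}
  B2:  IN={a:-; rest ⊤}  OUT={a:+, f:+; rest ⊤}
  B3:  IN={a:+, f:+; rest ⊤}  OUT={a:+, d:+, f:+; rest ⊤}
  B4:  IN={a:+, d:+, f:+; rest ⊤}  OUT={d:+, f:+; rest ⊤}
  B5:  IN=(all ⊤)  OUT=(all ⊤)

B0 is the boundary node: IN[B0] = {a: ⊤, b: ⊤, c: ⊤, d: ⊤, e: ⊤, f: ⊤}
Applying B0's transfer function to that IN value gives OUT[B0] (row B0 above).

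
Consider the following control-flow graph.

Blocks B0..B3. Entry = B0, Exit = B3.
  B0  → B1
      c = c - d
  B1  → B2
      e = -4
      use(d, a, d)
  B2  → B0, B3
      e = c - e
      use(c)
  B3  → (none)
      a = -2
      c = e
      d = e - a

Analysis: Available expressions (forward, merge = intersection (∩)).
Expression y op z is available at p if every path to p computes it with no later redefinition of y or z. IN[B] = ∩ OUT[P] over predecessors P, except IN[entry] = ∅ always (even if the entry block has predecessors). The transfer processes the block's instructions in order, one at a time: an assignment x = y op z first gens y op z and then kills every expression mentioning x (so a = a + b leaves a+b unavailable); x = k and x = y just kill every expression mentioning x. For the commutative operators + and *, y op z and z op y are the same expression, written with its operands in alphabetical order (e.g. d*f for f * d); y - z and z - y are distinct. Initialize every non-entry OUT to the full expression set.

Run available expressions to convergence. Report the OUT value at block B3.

Fixpoint table:
  B0: | IN={} | OUT={}
  B1: | IN={} | OUT={}
  B2: | IN={} | OUT={}
  B3: | IN={} | OUT={e-a}

Merge at B3: IN[B3] = OUT[B2] = {}
Applying B3's transfer function to that IN value gives OUT[B3] (row B3 above).

Answer: {e-a}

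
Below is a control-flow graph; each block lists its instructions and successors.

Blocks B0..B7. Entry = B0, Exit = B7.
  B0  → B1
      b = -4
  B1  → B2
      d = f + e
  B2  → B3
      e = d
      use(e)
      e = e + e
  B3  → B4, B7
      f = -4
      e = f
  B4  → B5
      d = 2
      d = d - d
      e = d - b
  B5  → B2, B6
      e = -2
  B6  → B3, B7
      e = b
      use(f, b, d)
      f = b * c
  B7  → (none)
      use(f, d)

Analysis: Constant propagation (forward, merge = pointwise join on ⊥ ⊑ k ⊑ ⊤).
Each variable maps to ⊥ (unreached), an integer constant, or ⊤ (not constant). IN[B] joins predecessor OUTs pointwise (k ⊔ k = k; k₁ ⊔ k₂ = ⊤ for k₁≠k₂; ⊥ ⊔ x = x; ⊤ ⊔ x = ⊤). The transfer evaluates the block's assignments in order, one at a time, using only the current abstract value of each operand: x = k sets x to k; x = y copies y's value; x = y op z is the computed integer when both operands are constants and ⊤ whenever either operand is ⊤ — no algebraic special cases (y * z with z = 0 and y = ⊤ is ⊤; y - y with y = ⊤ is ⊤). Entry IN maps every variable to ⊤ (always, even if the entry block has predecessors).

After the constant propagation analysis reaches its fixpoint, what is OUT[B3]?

Answer: {a: ⊤, b: -4, c: ⊤, d: ⊤, e: -4, f: -4}

Trace:
Per-block solution:
  B0: | IN=(all ⊤) | OUT={b:-4; rest ⊤}
  B1: | IN={b:-4; rest ⊤} | OUT={b:-4; rest ⊤}
  B2: | IN={b:-4; rest ⊤} | OUT={b:-4; rest ⊤}
  B3: | IN={b:-4; rest ⊤} | OUT={b:-4, e:-4, f:-4; rest ⊤}
  B4: | IN={b:-4, e:-4, f:-4; rest ⊤} | OUT={b:-4, d:0, e:4, f:-4; rest ⊤}
  B5: | IN={b:-4, d:0, e:4, f:-4; rest ⊤} | OUT={b:-4, d:0, e:-2, f:-4; rest ⊤}
  B6: | IN={b:-4, d:0, e:-2, f:-4; rest ⊤} | OUT={b:-4, d:0, e:-4; rest ⊤}
  B7: | IN={b:-4, e:-4; rest ⊤} | OUT={b:-4, e:-4; rest ⊤}

Merge at B3: IN[B3] = OUT[B2] ⊔ OUT[B6] = {a: ⊤, b: -4, c: ⊤, d: ⊤, e: ⊤, f: ⊤}
Applying B3's transfer function to that IN value gives OUT[B3] (row B3 above).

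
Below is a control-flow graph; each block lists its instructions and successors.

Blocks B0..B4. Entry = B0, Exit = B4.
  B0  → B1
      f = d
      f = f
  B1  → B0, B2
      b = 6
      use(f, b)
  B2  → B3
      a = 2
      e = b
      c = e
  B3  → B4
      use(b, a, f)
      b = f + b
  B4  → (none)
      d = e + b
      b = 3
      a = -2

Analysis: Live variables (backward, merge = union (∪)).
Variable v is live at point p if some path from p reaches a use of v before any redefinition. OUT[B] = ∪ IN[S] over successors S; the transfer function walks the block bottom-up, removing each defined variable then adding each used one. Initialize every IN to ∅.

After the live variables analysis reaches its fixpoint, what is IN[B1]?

Converged values:
  B0:   IN={d}   OUT={d, f}
  B1:   IN={d, f}   OUT={b, d, f}
  B2:   IN={b, f}   OUT={a, b, e, f}
  B3:   IN={a, b, e, f}   OUT={b, e}
  B4:   IN={b, e}   OUT={}

Merge at B1: OUT[B1] = IN[B0] ⊔ IN[B2] = {b, d, f}
Applying B1's transfer function to that OUT value gives IN[B1] (row B1 above).

Answer: {d, f}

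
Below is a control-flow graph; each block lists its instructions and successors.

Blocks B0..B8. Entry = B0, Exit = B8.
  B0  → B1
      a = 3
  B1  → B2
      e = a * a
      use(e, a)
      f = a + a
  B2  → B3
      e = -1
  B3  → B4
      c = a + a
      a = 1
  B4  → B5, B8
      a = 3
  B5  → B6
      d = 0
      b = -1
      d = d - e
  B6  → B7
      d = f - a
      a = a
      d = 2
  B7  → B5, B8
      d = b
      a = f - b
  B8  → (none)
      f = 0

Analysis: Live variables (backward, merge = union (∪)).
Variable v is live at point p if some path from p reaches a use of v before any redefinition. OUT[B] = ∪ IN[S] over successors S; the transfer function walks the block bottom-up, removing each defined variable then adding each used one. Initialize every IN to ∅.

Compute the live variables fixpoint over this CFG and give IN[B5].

Per-block solution:
  B0: | IN={} | OUT={a}
  B1: | IN={a} | OUT={a, f}
  B2: | IN={a, f} | OUT={a, e, f}
  B3: | IN={a, e, f} | OUT={e, f}
  B4: | IN={e, f} | OUT={a, e, f}
  B5: | IN={a, e, f} | OUT={a, b, e, f}
  B6: | IN={a, b, e, f} | OUT={b, e, f}
  B7: | IN={b, e, f} | OUT={a, e, f}
  B8: | IN={} | OUT={}

Merge at B5: OUT[B5] = IN[B6] = {a, b, e, f}
Applying B5's transfer function to that OUT value gives IN[B5] (row B5 above).

Answer: {a, e, f}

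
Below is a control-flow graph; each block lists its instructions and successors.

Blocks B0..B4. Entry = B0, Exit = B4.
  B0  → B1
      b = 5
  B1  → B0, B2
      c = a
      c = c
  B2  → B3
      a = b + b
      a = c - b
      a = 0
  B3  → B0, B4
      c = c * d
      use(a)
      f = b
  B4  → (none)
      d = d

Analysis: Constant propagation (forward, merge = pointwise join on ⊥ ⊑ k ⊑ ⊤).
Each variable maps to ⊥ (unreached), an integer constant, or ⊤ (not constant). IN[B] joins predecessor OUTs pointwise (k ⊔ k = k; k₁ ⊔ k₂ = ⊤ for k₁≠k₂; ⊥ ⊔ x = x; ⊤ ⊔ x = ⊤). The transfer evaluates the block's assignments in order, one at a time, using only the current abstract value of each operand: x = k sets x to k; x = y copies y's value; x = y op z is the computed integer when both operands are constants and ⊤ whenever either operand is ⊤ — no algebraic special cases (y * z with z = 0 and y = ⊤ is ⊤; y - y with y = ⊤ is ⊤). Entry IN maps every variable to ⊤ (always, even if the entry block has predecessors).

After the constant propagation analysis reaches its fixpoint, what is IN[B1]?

Answer: {a: ⊤, b: 5, c: ⊤, d: ⊤, e: ⊤, f: ⊤}

Working:
Per-block solution:
  B0:  IN=(all ⊤)  OUT={b:5; rest ⊤}
  B1:  IN={b:5; rest ⊤}  OUT={b:5; rest ⊤}
  B2:  IN={b:5; rest ⊤}  OUT={a:0, b:5; rest ⊤}
  B3:  IN={a:0, b:5; rest ⊤}  OUT={a:0, b:5, f:5; rest ⊤}
  B4:  IN={a:0, b:5, f:5; rest ⊤}  OUT={a:0, b:5, f:5; rest ⊤}

Merge at B1: IN[B1] = OUT[B0] = {a: ⊤, b: 5, c: ⊤, d: ⊤, e: ⊤, f: ⊤}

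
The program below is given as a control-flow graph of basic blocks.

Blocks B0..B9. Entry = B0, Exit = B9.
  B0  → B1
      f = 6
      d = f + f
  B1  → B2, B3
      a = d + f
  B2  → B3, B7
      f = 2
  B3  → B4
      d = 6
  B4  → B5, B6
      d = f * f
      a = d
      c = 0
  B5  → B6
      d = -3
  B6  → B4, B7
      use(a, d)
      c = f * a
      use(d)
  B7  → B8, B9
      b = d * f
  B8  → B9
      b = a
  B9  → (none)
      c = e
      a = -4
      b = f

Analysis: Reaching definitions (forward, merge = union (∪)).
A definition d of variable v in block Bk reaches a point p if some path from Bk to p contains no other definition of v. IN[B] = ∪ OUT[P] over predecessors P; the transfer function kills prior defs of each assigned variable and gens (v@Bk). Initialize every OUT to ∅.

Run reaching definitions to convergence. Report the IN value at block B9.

Converged values:
  B0:  IN={}  OUT={d@B0, f@B0}
  B1:  IN={d@B0, f@B0}  OUT={a@B1, d@B0, f@B0}
  B2:  IN={a@B1, d@B0, f@B0}  OUT={a@B1, d@B0, f@B2}
  B3:  IN={a@B1, d@B0, f@B0, f@B2}  OUT={a@B1, d@B3, f@B0, f@B2}
  B4:  IN={a@B1, a@B4, c@B6, d@B3, d@B4, d@B5, f@B0, f@B2}  OUT={a@B4, c@B4, d@B4, f@B0, f@B2}
  B5:  IN={a@B4, c@B4, d@B4, f@B0, f@B2}  OUT={a@B4, c@B4, d@B5, f@B0, f@B2}
  B6:  IN={a@B4, c@B4, d@B4, d@B5, f@B0, f@B2}  OUT={a@B4, c@B6, d@B4, d@B5, f@B0, f@B2}
  B7:  IN={a@B1, a@B4, c@B6, d@B0, d@B4, d@B5, f@B0, f@B2}  OUT={a@B1, a@B4, b@B7, c@B6, d@B0, d@B4, d@B5, f@B0, f@B2}
  B8:  IN={a@B1, a@B4, b@B7, c@B6, d@B0, d@B4, d@B5, f@B0, f@B2}  OUT={a@B1, a@B4, b@B8, c@B6, d@B0, d@B4, d@B5, f@B0, f@B2}
  B9:  IN={a@B1, a@B4, b@B7, b@B8, c@B6, d@B0, d@B4, d@B5, f@B0, f@B2}  OUT={a@B9, b@B9, c@B9, d@B0, d@B4, d@B5, f@B0, f@B2}

Merge at B9: IN[B9] = OUT[B7] ⊔ OUT[B8] = {a@B1, a@B4, b@B7, b@B8, c@B6, d@B0, d@B4, d@B5, f@B0, f@B2}

Answer: {a@B1, a@B4, b@B7, b@B8, c@B6, d@B0, d@B4, d@B5, f@B0, f@B2}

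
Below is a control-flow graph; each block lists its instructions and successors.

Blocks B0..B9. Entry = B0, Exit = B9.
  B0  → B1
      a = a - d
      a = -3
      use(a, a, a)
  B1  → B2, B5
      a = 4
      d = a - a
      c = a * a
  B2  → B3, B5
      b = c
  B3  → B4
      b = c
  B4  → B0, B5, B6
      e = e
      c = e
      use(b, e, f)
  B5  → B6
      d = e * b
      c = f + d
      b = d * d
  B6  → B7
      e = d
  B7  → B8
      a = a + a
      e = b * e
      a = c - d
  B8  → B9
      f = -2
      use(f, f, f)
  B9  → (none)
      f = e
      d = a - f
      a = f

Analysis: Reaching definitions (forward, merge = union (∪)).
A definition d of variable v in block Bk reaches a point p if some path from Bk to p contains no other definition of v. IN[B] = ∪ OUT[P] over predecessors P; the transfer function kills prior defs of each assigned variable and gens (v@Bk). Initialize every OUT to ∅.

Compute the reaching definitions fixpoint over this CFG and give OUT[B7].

Answer: {a@B7, b@B3, b@B5, c@B4, c@B5, d@B1, d@B5, e@B7}

Working:
Fixpoint table:
  B0: | IN={a@B1, b@B3, c@B4, d@B1, e@B4} | OUT={a@B0, b@B3, c@B4, d@B1, e@B4}
  B1: | IN={a@B0, b@B3, c@B4, d@B1, e@B4} | OUT={a@B1, b@B3, c@B1, d@B1, e@B4}
  B2: | IN={a@B1, b@B3, c@B1, d@B1, e@B4} | OUT={a@B1, b@B2, c@B1, d@B1, e@B4}
  B3: | IN={a@B1, b@B2, c@B1, d@B1, e@B4} | OUT={a@B1, b@B3, c@B1, d@B1, e@B4}
  B4: | IN={a@B1, b@B3, c@B1, d@B1, e@B4} | OUT={a@B1, b@B3, c@B4, d@B1, e@B4}
  B5: | IN={a@B1, b@B2, b@B3, c@B1, c@B4, d@B1, e@B4} | OUT={a@B1, b@B5, c@B5, d@B5, e@B4}
  B6: | IN={a@B1, b@B3, b@B5, c@B4, c@B5, d@B1, d@B5, e@B4} | OUT={a@B1, b@B3, b@B5, c@B4, c@B5, d@B1, d@B5, e@B6}
  B7: | IN={a@B1, b@B3, b@B5, c@B4, c@B5, d@B1, d@B5, e@B6} | OUT={a@B7, b@B3, b@B5, c@B4, c@B5, d@B1, d@B5, e@B7}
  B8: | IN={a@B7, b@B3, b@B5, c@B4, c@B5, d@B1, d@B5, e@B7} | OUT={a@B7, b@B3, b@B5, c@B4, c@B5, d@B1, d@B5, e@B7, f@B8}
  B9: | IN={a@B7, b@B3, b@B5, c@B4, c@B5, d@B1, d@B5, e@B7, f@B8} | OUT={a@B9, b@B3, b@B5, c@B4, c@B5, d@B9, e@B7, f@B9}

Merge at B7: IN[B7] = OUT[B6] = {a@B1, b@B3, b@B5, c@B4, c@B5, d@B1, d@B5, e@B6}
Applying B7's transfer function to that IN value gives OUT[B7] (row B7 above).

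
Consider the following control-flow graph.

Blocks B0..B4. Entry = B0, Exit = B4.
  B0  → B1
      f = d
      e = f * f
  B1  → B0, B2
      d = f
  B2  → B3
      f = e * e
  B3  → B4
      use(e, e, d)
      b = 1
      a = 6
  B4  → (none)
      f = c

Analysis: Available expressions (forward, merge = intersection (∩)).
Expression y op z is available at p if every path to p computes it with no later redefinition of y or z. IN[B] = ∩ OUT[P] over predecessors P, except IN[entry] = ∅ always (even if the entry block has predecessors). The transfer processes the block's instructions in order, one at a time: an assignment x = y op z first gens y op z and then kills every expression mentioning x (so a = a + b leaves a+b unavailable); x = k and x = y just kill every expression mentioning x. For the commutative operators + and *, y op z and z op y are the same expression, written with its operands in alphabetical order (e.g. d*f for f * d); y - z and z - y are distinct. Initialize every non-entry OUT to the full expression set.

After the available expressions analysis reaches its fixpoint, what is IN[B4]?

Fixpoint table:
  B0:   IN={}   OUT={f*f}
  B1:   IN={f*f}   OUT={f*f}
  B2:   IN={f*f}   OUT={e*e}
  B3:   IN={e*e}   OUT={e*e}
  B4:   IN={e*e}   OUT={e*e}

Merge at B4: IN[B4] = OUT[B3] = {e*e}

Answer: {e*e}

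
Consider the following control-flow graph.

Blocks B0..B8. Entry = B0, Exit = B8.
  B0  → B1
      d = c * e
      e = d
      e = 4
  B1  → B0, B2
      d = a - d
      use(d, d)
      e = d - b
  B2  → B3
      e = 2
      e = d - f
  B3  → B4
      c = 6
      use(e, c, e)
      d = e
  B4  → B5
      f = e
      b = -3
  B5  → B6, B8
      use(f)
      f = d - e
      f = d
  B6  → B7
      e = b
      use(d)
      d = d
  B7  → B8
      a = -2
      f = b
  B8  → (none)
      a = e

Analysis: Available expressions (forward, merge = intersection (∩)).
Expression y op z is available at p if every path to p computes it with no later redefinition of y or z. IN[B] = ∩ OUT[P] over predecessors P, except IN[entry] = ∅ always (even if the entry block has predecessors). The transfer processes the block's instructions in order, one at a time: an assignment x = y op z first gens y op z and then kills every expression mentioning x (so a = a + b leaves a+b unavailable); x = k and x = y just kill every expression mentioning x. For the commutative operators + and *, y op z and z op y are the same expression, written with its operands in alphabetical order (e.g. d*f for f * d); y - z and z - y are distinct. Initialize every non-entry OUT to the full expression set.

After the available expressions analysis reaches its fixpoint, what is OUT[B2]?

Answer: {d-b, d-f}

Working:
Fixpoint table:
  B0:  IN={}  OUT={}
  B1:  IN={}  OUT={d-b}
  B2:  IN={d-b}  OUT={d-b, d-f}
  B3:  IN={d-b, d-f}  OUT={}
  B4:  IN={}  OUT={}
  B5:  IN={}  OUT={d-e}
  B6:  IN={d-e}  OUT={}
  B7:  IN={}  OUT={}
  B8:  IN={}  OUT={}

Merge at B2: IN[B2] = OUT[B1] = {d-b}
Applying B2's transfer function to that IN value gives OUT[B2] (row B2 above).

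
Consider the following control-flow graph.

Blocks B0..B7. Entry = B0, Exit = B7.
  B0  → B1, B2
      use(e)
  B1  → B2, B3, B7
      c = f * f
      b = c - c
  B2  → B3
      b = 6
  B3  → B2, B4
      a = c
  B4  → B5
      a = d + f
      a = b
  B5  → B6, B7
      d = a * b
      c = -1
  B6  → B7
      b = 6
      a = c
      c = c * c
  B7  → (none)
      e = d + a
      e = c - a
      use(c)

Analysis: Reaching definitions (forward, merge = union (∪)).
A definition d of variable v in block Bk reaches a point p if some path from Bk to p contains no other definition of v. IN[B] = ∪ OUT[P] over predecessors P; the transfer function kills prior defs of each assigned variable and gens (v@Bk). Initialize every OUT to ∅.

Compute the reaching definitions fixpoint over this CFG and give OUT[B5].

Converged values:
  B0:   IN={}   OUT={}
  B1:   IN={}   OUT={b@B1, c@B1}
  B2:   IN={a@B3, b@B1, b@B2, c@B1}   OUT={a@B3, b@B2, c@B1}
  B3:   IN={a@B3, b@B1, b@B2, c@B1}   OUT={a@B3, b@B1, b@B2, c@B1}
  B4:   IN={a@B3, b@B1, b@B2, c@B1}   OUT={a@B4, b@B1, b@B2, c@B1}
  B5:   IN={a@B4, b@B1, b@B2, c@B1}   OUT={a@B4, b@B1, b@B2, c@B5, d@B5}
  B6:   IN={a@B4, b@B1, b@B2, c@B5, d@B5}   OUT={a@B6, b@B6, c@B6, d@B5}
  B7:   IN={a@B4, a@B6, b@B1, b@B2, b@B6, c@B1, c@B5, c@B6, d@B5}   OUT={a@B4, a@B6, b@B1, b@B2, b@B6, c@B1, c@B5, c@B6, d@B5, e@B7}

Merge at B5: IN[B5] = OUT[B4] = {a@B4, b@B1, b@B2, c@B1}
Applying B5's transfer function to that IN value gives OUT[B5] (row B5 above).

Answer: {a@B4, b@B1, b@B2, c@B5, d@B5}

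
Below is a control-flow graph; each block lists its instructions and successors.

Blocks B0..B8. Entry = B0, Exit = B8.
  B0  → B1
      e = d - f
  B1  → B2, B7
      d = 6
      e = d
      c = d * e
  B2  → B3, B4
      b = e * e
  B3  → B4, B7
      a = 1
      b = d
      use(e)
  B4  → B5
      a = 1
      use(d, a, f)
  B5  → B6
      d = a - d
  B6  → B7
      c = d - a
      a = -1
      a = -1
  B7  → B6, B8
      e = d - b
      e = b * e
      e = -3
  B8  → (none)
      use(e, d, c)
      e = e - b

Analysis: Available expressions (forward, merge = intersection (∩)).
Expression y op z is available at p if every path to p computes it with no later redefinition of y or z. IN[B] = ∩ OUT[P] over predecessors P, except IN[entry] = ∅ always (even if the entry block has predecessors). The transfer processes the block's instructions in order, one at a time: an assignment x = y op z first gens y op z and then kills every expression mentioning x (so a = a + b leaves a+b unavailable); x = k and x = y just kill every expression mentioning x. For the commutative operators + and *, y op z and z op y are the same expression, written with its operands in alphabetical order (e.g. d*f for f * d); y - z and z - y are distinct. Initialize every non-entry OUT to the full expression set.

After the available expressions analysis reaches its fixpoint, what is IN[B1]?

Answer: {d-f}

Derivation:
Fixpoint table:
  B0:   IN={}   OUT={d-f}
  B1:   IN={d-f}   OUT={d*e}
  B2:   IN={d*e}   OUT={d*e, e*e}
  B3:   IN={d*e, e*e}   OUT={d*e, e*e}
  B4:   IN={d*e, e*e}   OUT={d*e, e*e}
  B5:   IN={d*e, e*e}   OUT={e*e}
  B6:   IN={}   OUT={}
  B7:   IN={}   OUT={d-b}
  B8:   IN={d-b}   OUT={d-b}

Merge at B1: IN[B1] = OUT[B0] = {d-f}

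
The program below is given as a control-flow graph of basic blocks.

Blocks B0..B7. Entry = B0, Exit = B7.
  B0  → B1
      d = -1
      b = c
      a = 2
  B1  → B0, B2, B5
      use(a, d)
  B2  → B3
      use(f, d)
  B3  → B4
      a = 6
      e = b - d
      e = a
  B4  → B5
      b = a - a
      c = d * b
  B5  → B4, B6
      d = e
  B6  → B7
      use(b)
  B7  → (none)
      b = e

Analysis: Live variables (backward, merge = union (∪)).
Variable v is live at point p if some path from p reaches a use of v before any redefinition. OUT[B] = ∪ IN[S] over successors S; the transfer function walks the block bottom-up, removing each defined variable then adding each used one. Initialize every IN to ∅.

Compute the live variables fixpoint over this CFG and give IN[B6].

Answer: {b, e}

Working:
Per-block solution:
  B0:   IN={c, e, f}   OUT={a, b, c, d, e, f}
  B1:   IN={a, b, c, d, e, f}   OUT={a, b, c, d, e, f}
  B2:   IN={b, d, f}   OUT={b, d}
  B3:   IN={b, d}   OUT={a, d, e}
  B4:   IN={a, d, e}   OUT={a, b, e}
  B5:   IN={a, b, e}   OUT={a, b, d, e}
  B6:   IN={b, e}   OUT={e}
  B7:   IN={e}   OUT={}

Merge at B6: OUT[B6] = IN[B7] = {e}
Applying B6's transfer function to that OUT value gives IN[B6] (row B6 above).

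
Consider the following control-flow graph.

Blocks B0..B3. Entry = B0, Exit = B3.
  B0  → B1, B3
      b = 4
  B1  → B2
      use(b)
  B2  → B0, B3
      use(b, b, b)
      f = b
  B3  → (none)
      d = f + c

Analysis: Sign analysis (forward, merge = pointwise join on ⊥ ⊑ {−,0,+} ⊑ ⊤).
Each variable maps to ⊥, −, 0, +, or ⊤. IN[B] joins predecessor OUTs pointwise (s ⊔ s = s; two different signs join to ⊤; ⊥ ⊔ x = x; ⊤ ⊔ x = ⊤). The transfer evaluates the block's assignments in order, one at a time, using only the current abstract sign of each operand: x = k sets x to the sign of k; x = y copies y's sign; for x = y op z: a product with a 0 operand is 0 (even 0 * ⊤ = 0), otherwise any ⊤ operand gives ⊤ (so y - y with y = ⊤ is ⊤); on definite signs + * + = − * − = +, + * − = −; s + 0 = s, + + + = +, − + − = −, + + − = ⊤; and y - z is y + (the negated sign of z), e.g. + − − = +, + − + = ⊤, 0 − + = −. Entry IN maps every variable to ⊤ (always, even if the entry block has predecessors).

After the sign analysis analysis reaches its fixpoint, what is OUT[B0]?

Answer: {a: ⊤, b: +, c: ⊤, d: ⊤, e: ⊤, f: ⊤}

Derivation:
Per-block solution:
  B0:   IN=(all ⊤)   OUT={b:+; rest ⊤}
  B1:   IN={b:+; rest ⊤}   OUT={b:+; rest ⊤}
  B2:   IN={b:+; rest ⊤}   OUT={b:+, f:+; rest ⊤}
  B3:   IN={b:+; rest ⊤}   OUT={b:+; rest ⊤}

Merge at B0 (entry node, so the boundary value (all ⊤) is joined with the incoming edge(s)): IN[B0] = (all ⊤) ⊔ OUT[B2] = {a: ⊤, b: ⊤, c: ⊤, d: ⊤, e: ⊤, f: ⊤}
Applying B0's transfer function to that IN value gives OUT[B0] (row B0 above).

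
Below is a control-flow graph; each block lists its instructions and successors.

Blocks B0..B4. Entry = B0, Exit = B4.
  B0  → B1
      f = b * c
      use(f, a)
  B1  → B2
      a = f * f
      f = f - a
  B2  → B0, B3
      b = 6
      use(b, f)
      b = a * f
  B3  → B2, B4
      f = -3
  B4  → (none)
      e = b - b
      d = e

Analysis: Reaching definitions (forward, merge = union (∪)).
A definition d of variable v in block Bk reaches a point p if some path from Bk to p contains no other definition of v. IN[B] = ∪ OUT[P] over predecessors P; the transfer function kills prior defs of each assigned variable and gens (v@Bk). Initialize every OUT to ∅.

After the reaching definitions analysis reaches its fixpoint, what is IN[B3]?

Converged values:
  B0:   IN={a@B1, b@B2, f@B1, f@B3}   OUT={a@B1, b@B2, f@B0}
  B1:   IN={a@B1, b@B2, f@B0}   OUT={a@B1, b@B2, f@B1}
  B2:   IN={a@B1, b@B2, f@B1, f@B3}   OUT={a@B1, b@B2, f@B1, f@B3}
  B3:   IN={a@B1, b@B2, f@B1, f@B3}   OUT={a@B1, b@B2, f@B3}
  B4:   IN={a@B1, b@B2, f@B3}   OUT={a@B1, b@B2, d@B4, e@B4, f@B3}

Merge at B3: IN[B3] = OUT[B2] = {a@B1, b@B2, f@B1, f@B3}

Answer: {a@B1, b@B2, f@B1, f@B3}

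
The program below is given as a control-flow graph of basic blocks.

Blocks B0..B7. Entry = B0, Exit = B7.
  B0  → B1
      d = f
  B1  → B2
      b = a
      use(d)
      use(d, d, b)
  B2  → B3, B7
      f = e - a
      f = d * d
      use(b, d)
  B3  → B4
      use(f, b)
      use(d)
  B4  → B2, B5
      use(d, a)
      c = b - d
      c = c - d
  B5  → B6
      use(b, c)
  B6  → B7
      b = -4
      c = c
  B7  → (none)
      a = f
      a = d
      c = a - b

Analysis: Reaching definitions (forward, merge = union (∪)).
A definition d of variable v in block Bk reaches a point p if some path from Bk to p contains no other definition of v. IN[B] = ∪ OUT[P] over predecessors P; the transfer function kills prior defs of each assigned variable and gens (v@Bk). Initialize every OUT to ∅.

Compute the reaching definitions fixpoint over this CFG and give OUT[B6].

Answer: {b@B6, c@B6, d@B0, f@B2}

Derivation:
Per-block solution:
  B0:  IN={}  OUT={d@B0}
  B1:  IN={d@B0}  OUT={b@B1, d@B0}
  B2:  IN={b@B1, c@B4, d@B0, f@B2}  OUT={b@B1, c@B4, d@B0, f@B2}
  B3:  IN={b@B1, c@B4, d@B0, f@B2}  OUT={b@B1, c@B4, d@B0, f@B2}
  B4:  IN={b@B1, c@B4, d@B0, f@B2}  OUT={b@B1, c@B4, d@B0, f@B2}
  B5:  IN={b@B1, c@B4, d@B0, f@B2}  OUT={b@B1, c@B4, d@B0, f@B2}
  B6:  IN={b@B1, c@B4, d@B0, f@B2}  OUT={b@B6, c@B6, d@B0, f@B2}
  B7:  IN={b@B1, b@B6, c@B4, c@B6, d@B0, f@B2}  OUT={a@B7, b@B1, b@B6, c@B7, d@B0, f@B2}

Merge at B6: IN[B6] = OUT[B5] = {b@B1, c@B4, d@B0, f@B2}
Applying B6's transfer function to that IN value gives OUT[B6] (row B6 above).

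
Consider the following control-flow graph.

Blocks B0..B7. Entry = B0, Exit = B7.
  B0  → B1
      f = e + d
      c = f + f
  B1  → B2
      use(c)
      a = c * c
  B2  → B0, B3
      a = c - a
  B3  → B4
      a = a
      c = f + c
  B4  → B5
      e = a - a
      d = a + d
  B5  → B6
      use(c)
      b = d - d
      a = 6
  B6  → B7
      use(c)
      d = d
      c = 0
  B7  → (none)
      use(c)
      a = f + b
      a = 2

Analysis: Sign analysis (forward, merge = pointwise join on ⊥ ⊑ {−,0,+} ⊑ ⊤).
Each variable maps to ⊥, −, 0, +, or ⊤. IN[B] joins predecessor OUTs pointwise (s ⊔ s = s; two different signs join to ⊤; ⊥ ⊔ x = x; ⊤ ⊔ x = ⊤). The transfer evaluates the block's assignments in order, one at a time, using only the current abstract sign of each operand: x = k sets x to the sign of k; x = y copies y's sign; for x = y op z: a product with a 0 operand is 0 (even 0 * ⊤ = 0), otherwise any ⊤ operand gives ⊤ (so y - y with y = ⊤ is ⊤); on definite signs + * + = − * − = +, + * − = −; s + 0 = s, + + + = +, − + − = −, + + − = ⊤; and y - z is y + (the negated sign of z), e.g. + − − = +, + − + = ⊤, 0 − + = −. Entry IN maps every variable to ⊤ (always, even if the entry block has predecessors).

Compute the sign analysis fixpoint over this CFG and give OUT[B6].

Answer: {a: +, b: ⊤, c: 0, d: ⊤, e: ⊤, f: ⊤}

Working:
Fixpoint table:
  B0: | IN=(all ⊤) | OUT=(all ⊤)
  B1: | IN=(all ⊤) | OUT=(all ⊤)
  B2: | IN=(all ⊤) | OUT=(all ⊤)
  B3: | IN=(all ⊤) | OUT=(all ⊤)
  B4: | IN=(all ⊤) | OUT=(all ⊤)
  B5: | IN=(all ⊤) | OUT={a:+; rest ⊤}
  B6: | IN={a:+; rest ⊤} | OUT={a:+, c:0; rest ⊤}
  B7: | IN={a:+, c:0; rest ⊤} | OUT={a:+, c:0; rest ⊤}

Merge at B6: IN[B6] = OUT[B5] = {a: +, b: ⊤, c: ⊤, d: ⊤, e: ⊤, f: ⊤}
Applying B6's transfer function to that IN value gives OUT[B6] (row B6 above).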